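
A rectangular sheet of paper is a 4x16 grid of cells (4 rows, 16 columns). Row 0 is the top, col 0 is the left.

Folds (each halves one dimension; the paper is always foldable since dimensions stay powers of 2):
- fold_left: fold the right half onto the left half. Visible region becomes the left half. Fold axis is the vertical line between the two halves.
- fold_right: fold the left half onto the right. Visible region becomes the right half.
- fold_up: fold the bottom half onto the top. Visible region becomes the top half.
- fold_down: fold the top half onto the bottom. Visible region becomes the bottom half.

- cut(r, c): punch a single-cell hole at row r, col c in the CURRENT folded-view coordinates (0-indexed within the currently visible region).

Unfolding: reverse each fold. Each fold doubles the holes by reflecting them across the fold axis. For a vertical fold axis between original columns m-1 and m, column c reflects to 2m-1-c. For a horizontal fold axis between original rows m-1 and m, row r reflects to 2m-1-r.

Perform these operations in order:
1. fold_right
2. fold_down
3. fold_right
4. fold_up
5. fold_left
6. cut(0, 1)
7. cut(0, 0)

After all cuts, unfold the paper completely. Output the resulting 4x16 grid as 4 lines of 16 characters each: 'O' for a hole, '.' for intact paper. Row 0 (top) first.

Answer: OOOOOOOOOOOOOOOO
OOOOOOOOOOOOOOOO
OOOOOOOOOOOOOOOO
OOOOOOOOOOOOOOOO

Derivation:
Op 1 fold_right: fold axis v@8; visible region now rows[0,4) x cols[8,16) = 4x8
Op 2 fold_down: fold axis h@2; visible region now rows[2,4) x cols[8,16) = 2x8
Op 3 fold_right: fold axis v@12; visible region now rows[2,4) x cols[12,16) = 2x4
Op 4 fold_up: fold axis h@3; visible region now rows[2,3) x cols[12,16) = 1x4
Op 5 fold_left: fold axis v@14; visible region now rows[2,3) x cols[12,14) = 1x2
Op 6 cut(0, 1): punch at orig (2,13); cuts so far [(2, 13)]; region rows[2,3) x cols[12,14) = 1x2
Op 7 cut(0, 0): punch at orig (2,12); cuts so far [(2, 12), (2, 13)]; region rows[2,3) x cols[12,14) = 1x2
Unfold 1 (reflect across v@14): 4 holes -> [(2, 12), (2, 13), (2, 14), (2, 15)]
Unfold 2 (reflect across h@3): 8 holes -> [(2, 12), (2, 13), (2, 14), (2, 15), (3, 12), (3, 13), (3, 14), (3, 15)]
Unfold 3 (reflect across v@12): 16 holes -> [(2, 8), (2, 9), (2, 10), (2, 11), (2, 12), (2, 13), (2, 14), (2, 15), (3, 8), (3, 9), (3, 10), (3, 11), (3, 12), (3, 13), (3, 14), (3, 15)]
Unfold 4 (reflect across h@2): 32 holes -> [(0, 8), (0, 9), (0, 10), (0, 11), (0, 12), (0, 13), (0, 14), (0, 15), (1, 8), (1, 9), (1, 10), (1, 11), (1, 12), (1, 13), (1, 14), (1, 15), (2, 8), (2, 9), (2, 10), (2, 11), (2, 12), (2, 13), (2, 14), (2, 15), (3, 8), (3, 9), (3, 10), (3, 11), (3, 12), (3, 13), (3, 14), (3, 15)]
Unfold 5 (reflect across v@8): 64 holes -> [(0, 0), (0, 1), (0, 2), (0, 3), (0, 4), (0, 5), (0, 6), (0, 7), (0, 8), (0, 9), (0, 10), (0, 11), (0, 12), (0, 13), (0, 14), (0, 15), (1, 0), (1, 1), (1, 2), (1, 3), (1, 4), (1, 5), (1, 6), (1, 7), (1, 8), (1, 9), (1, 10), (1, 11), (1, 12), (1, 13), (1, 14), (1, 15), (2, 0), (2, 1), (2, 2), (2, 3), (2, 4), (2, 5), (2, 6), (2, 7), (2, 8), (2, 9), (2, 10), (2, 11), (2, 12), (2, 13), (2, 14), (2, 15), (3, 0), (3, 1), (3, 2), (3, 3), (3, 4), (3, 5), (3, 6), (3, 7), (3, 8), (3, 9), (3, 10), (3, 11), (3, 12), (3, 13), (3, 14), (3, 15)]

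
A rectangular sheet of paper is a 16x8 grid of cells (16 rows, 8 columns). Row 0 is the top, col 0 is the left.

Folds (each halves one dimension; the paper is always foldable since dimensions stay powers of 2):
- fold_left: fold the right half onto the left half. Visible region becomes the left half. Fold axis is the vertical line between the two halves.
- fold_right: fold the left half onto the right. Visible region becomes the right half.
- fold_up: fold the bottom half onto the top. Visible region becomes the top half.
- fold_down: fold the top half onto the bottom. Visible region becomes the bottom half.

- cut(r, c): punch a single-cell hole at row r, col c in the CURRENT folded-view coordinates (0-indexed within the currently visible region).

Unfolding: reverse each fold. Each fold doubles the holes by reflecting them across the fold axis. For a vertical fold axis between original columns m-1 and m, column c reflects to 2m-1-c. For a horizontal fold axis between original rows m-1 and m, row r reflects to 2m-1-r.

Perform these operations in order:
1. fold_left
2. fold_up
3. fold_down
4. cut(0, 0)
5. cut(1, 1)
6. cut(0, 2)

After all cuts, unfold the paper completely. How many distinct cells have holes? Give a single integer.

Answer: 24

Derivation:
Op 1 fold_left: fold axis v@4; visible region now rows[0,16) x cols[0,4) = 16x4
Op 2 fold_up: fold axis h@8; visible region now rows[0,8) x cols[0,4) = 8x4
Op 3 fold_down: fold axis h@4; visible region now rows[4,8) x cols[0,4) = 4x4
Op 4 cut(0, 0): punch at orig (4,0); cuts so far [(4, 0)]; region rows[4,8) x cols[0,4) = 4x4
Op 5 cut(1, 1): punch at orig (5,1); cuts so far [(4, 0), (5, 1)]; region rows[4,8) x cols[0,4) = 4x4
Op 6 cut(0, 2): punch at orig (4,2); cuts so far [(4, 0), (4, 2), (5, 1)]; region rows[4,8) x cols[0,4) = 4x4
Unfold 1 (reflect across h@4): 6 holes -> [(2, 1), (3, 0), (3, 2), (4, 0), (4, 2), (5, 1)]
Unfold 2 (reflect across h@8): 12 holes -> [(2, 1), (3, 0), (3, 2), (4, 0), (4, 2), (5, 1), (10, 1), (11, 0), (11, 2), (12, 0), (12, 2), (13, 1)]
Unfold 3 (reflect across v@4): 24 holes -> [(2, 1), (2, 6), (3, 0), (3, 2), (3, 5), (3, 7), (4, 0), (4, 2), (4, 5), (4, 7), (5, 1), (5, 6), (10, 1), (10, 6), (11, 0), (11, 2), (11, 5), (11, 7), (12, 0), (12, 2), (12, 5), (12, 7), (13, 1), (13, 6)]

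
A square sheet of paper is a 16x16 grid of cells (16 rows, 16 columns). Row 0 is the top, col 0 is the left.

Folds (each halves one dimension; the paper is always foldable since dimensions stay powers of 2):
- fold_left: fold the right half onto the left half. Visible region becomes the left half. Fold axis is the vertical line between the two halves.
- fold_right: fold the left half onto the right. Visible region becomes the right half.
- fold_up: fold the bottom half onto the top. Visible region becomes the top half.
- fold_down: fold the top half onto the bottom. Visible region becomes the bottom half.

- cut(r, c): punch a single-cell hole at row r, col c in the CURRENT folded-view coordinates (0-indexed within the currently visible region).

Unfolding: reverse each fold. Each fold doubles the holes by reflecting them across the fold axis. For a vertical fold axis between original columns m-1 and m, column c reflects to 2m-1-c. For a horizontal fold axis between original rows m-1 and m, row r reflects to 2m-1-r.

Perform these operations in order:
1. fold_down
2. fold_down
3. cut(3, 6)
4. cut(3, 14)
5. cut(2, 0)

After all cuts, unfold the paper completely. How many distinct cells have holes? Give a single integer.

Answer: 12

Derivation:
Op 1 fold_down: fold axis h@8; visible region now rows[8,16) x cols[0,16) = 8x16
Op 2 fold_down: fold axis h@12; visible region now rows[12,16) x cols[0,16) = 4x16
Op 3 cut(3, 6): punch at orig (15,6); cuts so far [(15, 6)]; region rows[12,16) x cols[0,16) = 4x16
Op 4 cut(3, 14): punch at orig (15,14); cuts so far [(15, 6), (15, 14)]; region rows[12,16) x cols[0,16) = 4x16
Op 5 cut(2, 0): punch at orig (14,0); cuts so far [(14, 0), (15, 6), (15, 14)]; region rows[12,16) x cols[0,16) = 4x16
Unfold 1 (reflect across h@12): 6 holes -> [(8, 6), (8, 14), (9, 0), (14, 0), (15, 6), (15, 14)]
Unfold 2 (reflect across h@8): 12 holes -> [(0, 6), (0, 14), (1, 0), (6, 0), (7, 6), (7, 14), (8, 6), (8, 14), (9, 0), (14, 0), (15, 6), (15, 14)]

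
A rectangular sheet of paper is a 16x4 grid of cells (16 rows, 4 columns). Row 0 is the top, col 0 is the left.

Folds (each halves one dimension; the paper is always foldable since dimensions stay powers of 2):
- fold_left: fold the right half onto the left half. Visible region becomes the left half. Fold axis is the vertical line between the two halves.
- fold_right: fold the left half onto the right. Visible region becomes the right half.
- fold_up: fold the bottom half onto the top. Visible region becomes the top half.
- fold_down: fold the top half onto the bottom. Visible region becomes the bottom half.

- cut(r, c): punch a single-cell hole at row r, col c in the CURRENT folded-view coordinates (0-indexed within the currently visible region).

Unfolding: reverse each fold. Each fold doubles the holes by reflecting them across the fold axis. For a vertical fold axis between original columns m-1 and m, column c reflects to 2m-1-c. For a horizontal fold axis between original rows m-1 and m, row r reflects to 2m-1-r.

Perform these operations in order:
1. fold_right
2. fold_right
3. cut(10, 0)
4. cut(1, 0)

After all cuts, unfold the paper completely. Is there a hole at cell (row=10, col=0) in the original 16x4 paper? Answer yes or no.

Op 1 fold_right: fold axis v@2; visible region now rows[0,16) x cols[2,4) = 16x2
Op 2 fold_right: fold axis v@3; visible region now rows[0,16) x cols[3,4) = 16x1
Op 3 cut(10, 0): punch at orig (10,3); cuts so far [(10, 3)]; region rows[0,16) x cols[3,4) = 16x1
Op 4 cut(1, 0): punch at orig (1,3); cuts so far [(1, 3), (10, 3)]; region rows[0,16) x cols[3,4) = 16x1
Unfold 1 (reflect across v@3): 4 holes -> [(1, 2), (1, 3), (10, 2), (10, 3)]
Unfold 2 (reflect across v@2): 8 holes -> [(1, 0), (1, 1), (1, 2), (1, 3), (10, 0), (10, 1), (10, 2), (10, 3)]
Holes: [(1, 0), (1, 1), (1, 2), (1, 3), (10, 0), (10, 1), (10, 2), (10, 3)]

Answer: yes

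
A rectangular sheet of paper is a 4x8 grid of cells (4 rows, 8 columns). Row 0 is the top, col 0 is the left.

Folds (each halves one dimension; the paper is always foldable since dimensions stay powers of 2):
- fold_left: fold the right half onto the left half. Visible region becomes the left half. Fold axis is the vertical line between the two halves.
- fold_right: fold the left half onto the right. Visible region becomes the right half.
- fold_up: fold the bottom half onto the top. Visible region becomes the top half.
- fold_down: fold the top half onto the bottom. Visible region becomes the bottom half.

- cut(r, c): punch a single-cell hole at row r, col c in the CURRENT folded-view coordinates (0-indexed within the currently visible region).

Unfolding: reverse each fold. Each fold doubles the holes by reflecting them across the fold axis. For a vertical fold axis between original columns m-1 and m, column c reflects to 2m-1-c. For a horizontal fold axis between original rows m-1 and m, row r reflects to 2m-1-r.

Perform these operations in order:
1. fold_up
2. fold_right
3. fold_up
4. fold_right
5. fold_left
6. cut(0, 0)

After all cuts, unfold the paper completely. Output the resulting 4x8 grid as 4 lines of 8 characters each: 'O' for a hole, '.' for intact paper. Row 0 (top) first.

Op 1 fold_up: fold axis h@2; visible region now rows[0,2) x cols[0,8) = 2x8
Op 2 fold_right: fold axis v@4; visible region now rows[0,2) x cols[4,8) = 2x4
Op 3 fold_up: fold axis h@1; visible region now rows[0,1) x cols[4,8) = 1x4
Op 4 fold_right: fold axis v@6; visible region now rows[0,1) x cols[6,8) = 1x2
Op 5 fold_left: fold axis v@7; visible region now rows[0,1) x cols[6,7) = 1x1
Op 6 cut(0, 0): punch at orig (0,6); cuts so far [(0, 6)]; region rows[0,1) x cols[6,7) = 1x1
Unfold 1 (reflect across v@7): 2 holes -> [(0, 6), (0, 7)]
Unfold 2 (reflect across v@6): 4 holes -> [(0, 4), (0, 5), (0, 6), (0, 7)]
Unfold 3 (reflect across h@1): 8 holes -> [(0, 4), (0, 5), (0, 6), (0, 7), (1, 4), (1, 5), (1, 6), (1, 7)]
Unfold 4 (reflect across v@4): 16 holes -> [(0, 0), (0, 1), (0, 2), (0, 3), (0, 4), (0, 5), (0, 6), (0, 7), (1, 0), (1, 1), (1, 2), (1, 3), (1, 4), (1, 5), (1, 6), (1, 7)]
Unfold 5 (reflect across h@2): 32 holes -> [(0, 0), (0, 1), (0, 2), (0, 3), (0, 4), (0, 5), (0, 6), (0, 7), (1, 0), (1, 1), (1, 2), (1, 3), (1, 4), (1, 5), (1, 6), (1, 7), (2, 0), (2, 1), (2, 2), (2, 3), (2, 4), (2, 5), (2, 6), (2, 7), (3, 0), (3, 1), (3, 2), (3, 3), (3, 4), (3, 5), (3, 6), (3, 7)]

Answer: OOOOOOOO
OOOOOOOO
OOOOOOOO
OOOOOOOO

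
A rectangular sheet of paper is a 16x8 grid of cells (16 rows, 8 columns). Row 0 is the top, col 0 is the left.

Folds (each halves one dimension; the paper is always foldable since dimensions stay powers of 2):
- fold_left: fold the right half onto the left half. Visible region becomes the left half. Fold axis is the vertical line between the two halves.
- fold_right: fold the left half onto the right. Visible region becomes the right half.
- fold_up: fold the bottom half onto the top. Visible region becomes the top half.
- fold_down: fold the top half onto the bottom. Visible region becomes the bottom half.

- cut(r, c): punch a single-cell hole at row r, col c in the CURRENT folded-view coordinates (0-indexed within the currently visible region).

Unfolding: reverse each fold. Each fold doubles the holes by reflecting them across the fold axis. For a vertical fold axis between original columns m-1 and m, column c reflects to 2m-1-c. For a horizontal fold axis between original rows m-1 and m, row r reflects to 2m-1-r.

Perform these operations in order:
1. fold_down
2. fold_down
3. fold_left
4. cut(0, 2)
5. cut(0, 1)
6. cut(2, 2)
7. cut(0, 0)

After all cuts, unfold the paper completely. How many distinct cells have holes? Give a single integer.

Op 1 fold_down: fold axis h@8; visible region now rows[8,16) x cols[0,8) = 8x8
Op 2 fold_down: fold axis h@12; visible region now rows[12,16) x cols[0,8) = 4x8
Op 3 fold_left: fold axis v@4; visible region now rows[12,16) x cols[0,4) = 4x4
Op 4 cut(0, 2): punch at orig (12,2); cuts so far [(12, 2)]; region rows[12,16) x cols[0,4) = 4x4
Op 5 cut(0, 1): punch at orig (12,1); cuts so far [(12, 1), (12, 2)]; region rows[12,16) x cols[0,4) = 4x4
Op 6 cut(2, 2): punch at orig (14,2); cuts so far [(12, 1), (12, 2), (14, 2)]; region rows[12,16) x cols[0,4) = 4x4
Op 7 cut(0, 0): punch at orig (12,0); cuts so far [(12, 0), (12, 1), (12, 2), (14, 2)]; region rows[12,16) x cols[0,4) = 4x4
Unfold 1 (reflect across v@4): 8 holes -> [(12, 0), (12, 1), (12, 2), (12, 5), (12, 6), (12, 7), (14, 2), (14, 5)]
Unfold 2 (reflect across h@12): 16 holes -> [(9, 2), (9, 5), (11, 0), (11, 1), (11, 2), (11, 5), (11, 6), (11, 7), (12, 0), (12, 1), (12, 2), (12, 5), (12, 6), (12, 7), (14, 2), (14, 5)]
Unfold 3 (reflect across h@8): 32 holes -> [(1, 2), (1, 5), (3, 0), (3, 1), (3, 2), (3, 5), (3, 6), (3, 7), (4, 0), (4, 1), (4, 2), (4, 5), (4, 6), (4, 7), (6, 2), (6, 5), (9, 2), (9, 5), (11, 0), (11, 1), (11, 2), (11, 5), (11, 6), (11, 7), (12, 0), (12, 1), (12, 2), (12, 5), (12, 6), (12, 7), (14, 2), (14, 5)]

Answer: 32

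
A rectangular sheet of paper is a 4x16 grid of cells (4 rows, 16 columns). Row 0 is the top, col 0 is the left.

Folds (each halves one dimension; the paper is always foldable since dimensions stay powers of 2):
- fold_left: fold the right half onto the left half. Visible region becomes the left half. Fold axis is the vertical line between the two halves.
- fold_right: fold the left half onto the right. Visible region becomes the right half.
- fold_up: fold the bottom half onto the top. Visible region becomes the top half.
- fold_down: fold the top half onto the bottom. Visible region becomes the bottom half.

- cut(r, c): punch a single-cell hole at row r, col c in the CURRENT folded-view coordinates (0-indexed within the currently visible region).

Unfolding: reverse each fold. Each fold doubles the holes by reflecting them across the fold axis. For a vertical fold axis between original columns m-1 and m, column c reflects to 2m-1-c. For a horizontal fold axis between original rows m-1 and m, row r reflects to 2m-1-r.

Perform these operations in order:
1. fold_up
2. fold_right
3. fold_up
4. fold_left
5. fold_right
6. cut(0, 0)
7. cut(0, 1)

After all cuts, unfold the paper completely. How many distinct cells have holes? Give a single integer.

Answer: 64

Derivation:
Op 1 fold_up: fold axis h@2; visible region now rows[0,2) x cols[0,16) = 2x16
Op 2 fold_right: fold axis v@8; visible region now rows[0,2) x cols[8,16) = 2x8
Op 3 fold_up: fold axis h@1; visible region now rows[0,1) x cols[8,16) = 1x8
Op 4 fold_left: fold axis v@12; visible region now rows[0,1) x cols[8,12) = 1x4
Op 5 fold_right: fold axis v@10; visible region now rows[0,1) x cols[10,12) = 1x2
Op 6 cut(0, 0): punch at orig (0,10); cuts so far [(0, 10)]; region rows[0,1) x cols[10,12) = 1x2
Op 7 cut(0, 1): punch at orig (0,11); cuts so far [(0, 10), (0, 11)]; region rows[0,1) x cols[10,12) = 1x2
Unfold 1 (reflect across v@10): 4 holes -> [(0, 8), (0, 9), (0, 10), (0, 11)]
Unfold 2 (reflect across v@12): 8 holes -> [(0, 8), (0, 9), (0, 10), (0, 11), (0, 12), (0, 13), (0, 14), (0, 15)]
Unfold 3 (reflect across h@1): 16 holes -> [(0, 8), (0, 9), (0, 10), (0, 11), (0, 12), (0, 13), (0, 14), (0, 15), (1, 8), (1, 9), (1, 10), (1, 11), (1, 12), (1, 13), (1, 14), (1, 15)]
Unfold 4 (reflect across v@8): 32 holes -> [(0, 0), (0, 1), (0, 2), (0, 3), (0, 4), (0, 5), (0, 6), (0, 7), (0, 8), (0, 9), (0, 10), (0, 11), (0, 12), (0, 13), (0, 14), (0, 15), (1, 0), (1, 1), (1, 2), (1, 3), (1, 4), (1, 5), (1, 6), (1, 7), (1, 8), (1, 9), (1, 10), (1, 11), (1, 12), (1, 13), (1, 14), (1, 15)]
Unfold 5 (reflect across h@2): 64 holes -> [(0, 0), (0, 1), (0, 2), (0, 3), (0, 4), (0, 5), (0, 6), (0, 7), (0, 8), (0, 9), (0, 10), (0, 11), (0, 12), (0, 13), (0, 14), (0, 15), (1, 0), (1, 1), (1, 2), (1, 3), (1, 4), (1, 5), (1, 6), (1, 7), (1, 8), (1, 9), (1, 10), (1, 11), (1, 12), (1, 13), (1, 14), (1, 15), (2, 0), (2, 1), (2, 2), (2, 3), (2, 4), (2, 5), (2, 6), (2, 7), (2, 8), (2, 9), (2, 10), (2, 11), (2, 12), (2, 13), (2, 14), (2, 15), (3, 0), (3, 1), (3, 2), (3, 3), (3, 4), (3, 5), (3, 6), (3, 7), (3, 8), (3, 9), (3, 10), (3, 11), (3, 12), (3, 13), (3, 14), (3, 15)]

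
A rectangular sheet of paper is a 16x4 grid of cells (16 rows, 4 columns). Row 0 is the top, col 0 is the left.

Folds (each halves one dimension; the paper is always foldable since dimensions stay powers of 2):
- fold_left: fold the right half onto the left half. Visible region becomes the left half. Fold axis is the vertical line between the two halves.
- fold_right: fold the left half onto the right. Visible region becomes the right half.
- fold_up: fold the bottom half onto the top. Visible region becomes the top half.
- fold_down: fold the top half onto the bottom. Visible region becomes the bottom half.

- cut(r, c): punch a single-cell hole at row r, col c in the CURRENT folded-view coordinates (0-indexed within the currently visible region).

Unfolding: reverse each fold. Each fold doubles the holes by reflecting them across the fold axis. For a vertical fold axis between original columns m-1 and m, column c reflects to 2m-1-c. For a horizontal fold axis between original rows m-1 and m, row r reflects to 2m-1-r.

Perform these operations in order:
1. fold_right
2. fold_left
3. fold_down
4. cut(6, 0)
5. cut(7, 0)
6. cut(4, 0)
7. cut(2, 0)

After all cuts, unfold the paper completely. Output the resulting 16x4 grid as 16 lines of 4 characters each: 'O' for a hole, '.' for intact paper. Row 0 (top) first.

Answer: OOOO
OOOO
....
OOOO
....
OOOO
....
....
....
....
OOOO
....
OOOO
....
OOOO
OOOO

Derivation:
Op 1 fold_right: fold axis v@2; visible region now rows[0,16) x cols[2,4) = 16x2
Op 2 fold_left: fold axis v@3; visible region now rows[0,16) x cols[2,3) = 16x1
Op 3 fold_down: fold axis h@8; visible region now rows[8,16) x cols[2,3) = 8x1
Op 4 cut(6, 0): punch at orig (14,2); cuts so far [(14, 2)]; region rows[8,16) x cols[2,3) = 8x1
Op 5 cut(7, 0): punch at orig (15,2); cuts so far [(14, 2), (15, 2)]; region rows[8,16) x cols[2,3) = 8x1
Op 6 cut(4, 0): punch at orig (12,2); cuts so far [(12, 2), (14, 2), (15, 2)]; region rows[8,16) x cols[2,3) = 8x1
Op 7 cut(2, 0): punch at orig (10,2); cuts so far [(10, 2), (12, 2), (14, 2), (15, 2)]; region rows[8,16) x cols[2,3) = 8x1
Unfold 1 (reflect across h@8): 8 holes -> [(0, 2), (1, 2), (3, 2), (5, 2), (10, 2), (12, 2), (14, 2), (15, 2)]
Unfold 2 (reflect across v@3): 16 holes -> [(0, 2), (0, 3), (1, 2), (1, 3), (3, 2), (3, 3), (5, 2), (5, 3), (10, 2), (10, 3), (12, 2), (12, 3), (14, 2), (14, 3), (15, 2), (15, 3)]
Unfold 3 (reflect across v@2): 32 holes -> [(0, 0), (0, 1), (0, 2), (0, 3), (1, 0), (1, 1), (1, 2), (1, 3), (3, 0), (3, 1), (3, 2), (3, 3), (5, 0), (5, 1), (5, 2), (5, 3), (10, 0), (10, 1), (10, 2), (10, 3), (12, 0), (12, 1), (12, 2), (12, 3), (14, 0), (14, 1), (14, 2), (14, 3), (15, 0), (15, 1), (15, 2), (15, 3)]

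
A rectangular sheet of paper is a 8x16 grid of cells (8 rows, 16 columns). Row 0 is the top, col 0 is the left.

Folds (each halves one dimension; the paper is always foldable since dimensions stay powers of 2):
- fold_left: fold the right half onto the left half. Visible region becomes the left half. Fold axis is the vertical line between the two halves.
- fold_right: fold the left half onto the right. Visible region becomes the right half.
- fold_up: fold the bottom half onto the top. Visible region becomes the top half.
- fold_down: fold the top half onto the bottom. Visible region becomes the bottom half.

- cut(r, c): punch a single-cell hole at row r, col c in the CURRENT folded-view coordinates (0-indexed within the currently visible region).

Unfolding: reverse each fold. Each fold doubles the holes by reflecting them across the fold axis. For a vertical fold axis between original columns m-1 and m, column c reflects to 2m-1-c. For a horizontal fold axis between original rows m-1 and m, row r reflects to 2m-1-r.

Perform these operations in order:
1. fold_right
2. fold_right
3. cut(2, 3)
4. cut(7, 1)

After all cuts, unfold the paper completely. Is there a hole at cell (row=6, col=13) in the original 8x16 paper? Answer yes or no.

Op 1 fold_right: fold axis v@8; visible region now rows[0,8) x cols[8,16) = 8x8
Op 2 fold_right: fold axis v@12; visible region now rows[0,8) x cols[12,16) = 8x4
Op 3 cut(2, 3): punch at orig (2,15); cuts so far [(2, 15)]; region rows[0,8) x cols[12,16) = 8x4
Op 4 cut(7, 1): punch at orig (7,13); cuts so far [(2, 15), (7, 13)]; region rows[0,8) x cols[12,16) = 8x4
Unfold 1 (reflect across v@12): 4 holes -> [(2, 8), (2, 15), (7, 10), (7, 13)]
Unfold 2 (reflect across v@8): 8 holes -> [(2, 0), (2, 7), (2, 8), (2, 15), (7, 2), (7, 5), (7, 10), (7, 13)]
Holes: [(2, 0), (2, 7), (2, 8), (2, 15), (7, 2), (7, 5), (7, 10), (7, 13)]

Answer: no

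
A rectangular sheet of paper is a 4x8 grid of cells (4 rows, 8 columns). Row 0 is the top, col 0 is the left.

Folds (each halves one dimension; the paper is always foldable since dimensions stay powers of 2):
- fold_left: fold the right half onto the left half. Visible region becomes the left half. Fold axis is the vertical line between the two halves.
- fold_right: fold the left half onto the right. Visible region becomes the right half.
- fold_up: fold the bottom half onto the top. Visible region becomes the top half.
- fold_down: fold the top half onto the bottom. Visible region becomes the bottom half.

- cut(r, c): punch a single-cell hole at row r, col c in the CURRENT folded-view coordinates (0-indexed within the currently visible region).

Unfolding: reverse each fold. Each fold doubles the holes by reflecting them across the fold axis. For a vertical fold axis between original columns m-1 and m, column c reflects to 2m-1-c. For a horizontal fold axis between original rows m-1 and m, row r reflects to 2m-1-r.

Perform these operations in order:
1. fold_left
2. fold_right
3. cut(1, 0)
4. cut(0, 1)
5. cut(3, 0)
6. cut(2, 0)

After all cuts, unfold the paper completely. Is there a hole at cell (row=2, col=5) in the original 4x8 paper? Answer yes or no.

Op 1 fold_left: fold axis v@4; visible region now rows[0,4) x cols[0,4) = 4x4
Op 2 fold_right: fold axis v@2; visible region now rows[0,4) x cols[2,4) = 4x2
Op 3 cut(1, 0): punch at orig (1,2); cuts so far [(1, 2)]; region rows[0,4) x cols[2,4) = 4x2
Op 4 cut(0, 1): punch at orig (0,3); cuts so far [(0, 3), (1, 2)]; region rows[0,4) x cols[2,4) = 4x2
Op 5 cut(3, 0): punch at orig (3,2); cuts so far [(0, 3), (1, 2), (3, 2)]; region rows[0,4) x cols[2,4) = 4x2
Op 6 cut(2, 0): punch at orig (2,2); cuts so far [(0, 3), (1, 2), (2, 2), (3, 2)]; region rows[0,4) x cols[2,4) = 4x2
Unfold 1 (reflect across v@2): 8 holes -> [(0, 0), (0, 3), (1, 1), (1, 2), (2, 1), (2, 2), (3, 1), (3, 2)]
Unfold 2 (reflect across v@4): 16 holes -> [(0, 0), (0, 3), (0, 4), (0, 7), (1, 1), (1, 2), (1, 5), (1, 6), (2, 1), (2, 2), (2, 5), (2, 6), (3, 1), (3, 2), (3, 5), (3, 6)]
Holes: [(0, 0), (0, 3), (0, 4), (0, 7), (1, 1), (1, 2), (1, 5), (1, 6), (2, 1), (2, 2), (2, 5), (2, 6), (3, 1), (3, 2), (3, 5), (3, 6)]

Answer: yes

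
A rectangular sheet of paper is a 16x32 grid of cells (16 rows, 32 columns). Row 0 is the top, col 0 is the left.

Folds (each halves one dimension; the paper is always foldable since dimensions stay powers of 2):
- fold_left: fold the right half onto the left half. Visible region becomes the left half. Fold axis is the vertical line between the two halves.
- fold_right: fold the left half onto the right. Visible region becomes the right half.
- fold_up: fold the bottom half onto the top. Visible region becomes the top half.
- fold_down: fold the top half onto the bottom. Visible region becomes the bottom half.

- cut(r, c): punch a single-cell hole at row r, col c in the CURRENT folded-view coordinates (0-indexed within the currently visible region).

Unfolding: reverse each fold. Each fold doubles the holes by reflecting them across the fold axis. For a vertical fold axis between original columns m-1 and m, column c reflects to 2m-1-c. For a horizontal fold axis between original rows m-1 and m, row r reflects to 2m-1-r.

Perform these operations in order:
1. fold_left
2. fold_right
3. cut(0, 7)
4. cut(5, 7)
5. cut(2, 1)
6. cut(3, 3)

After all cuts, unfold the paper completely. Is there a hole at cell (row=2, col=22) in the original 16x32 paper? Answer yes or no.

Op 1 fold_left: fold axis v@16; visible region now rows[0,16) x cols[0,16) = 16x16
Op 2 fold_right: fold axis v@8; visible region now rows[0,16) x cols[8,16) = 16x8
Op 3 cut(0, 7): punch at orig (0,15); cuts so far [(0, 15)]; region rows[0,16) x cols[8,16) = 16x8
Op 4 cut(5, 7): punch at orig (5,15); cuts so far [(0, 15), (5, 15)]; region rows[0,16) x cols[8,16) = 16x8
Op 5 cut(2, 1): punch at orig (2,9); cuts so far [(0, 15), (2, 9), (5, 15)]; region rows[0,16) x cols[8,16) = 16x8
Op 6 cut(3, 3): punch at orig (3,11); cuts so far [(0, 15), (2, 9), (3, 11), (5, 15)]; region rows[0,16) x cols[8,16) = 16x8
Unfold 1 (reflect across v@8): 8 holes -> [(0, 0), (0, 15), (2, 6), (2, 9), (3, 4), (3, 11), (5, 0), (5, 15)]
Unfold 2 (reflect across v@16): 16 holes -> [(0, 0), (0, 15), (0, 16), (0, 31), (2, 6), (2, 9), (2, 22), (2, 25), (3, 4), (3, 11), (3, 20), (3, 27), (5, 0), (5, 15), (5, 16), (5, 31)]
Holes: [(0, 0), (0, 15), (0, 16), (0, 31), (2, 6), (2, 9), (2, 22), (2, 25), (3, 4), (3, 11), (3, 20), (3, 27), (5, 0), (5, 15), (5, 16), (5, 31)]

Answer: yes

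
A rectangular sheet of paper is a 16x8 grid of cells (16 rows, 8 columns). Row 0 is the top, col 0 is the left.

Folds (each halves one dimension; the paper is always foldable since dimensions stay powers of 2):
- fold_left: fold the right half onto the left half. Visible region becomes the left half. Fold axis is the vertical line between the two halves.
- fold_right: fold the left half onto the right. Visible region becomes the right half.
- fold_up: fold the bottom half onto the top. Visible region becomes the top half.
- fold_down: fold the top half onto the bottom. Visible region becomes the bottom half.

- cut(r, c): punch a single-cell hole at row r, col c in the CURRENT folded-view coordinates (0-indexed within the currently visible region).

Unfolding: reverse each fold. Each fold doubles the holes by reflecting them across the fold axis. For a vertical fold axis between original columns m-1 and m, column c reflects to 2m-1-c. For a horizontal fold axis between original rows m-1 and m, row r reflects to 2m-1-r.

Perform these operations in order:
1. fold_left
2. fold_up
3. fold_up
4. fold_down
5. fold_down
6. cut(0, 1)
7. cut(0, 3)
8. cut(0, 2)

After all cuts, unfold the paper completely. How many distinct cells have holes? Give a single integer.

Op 1 fold_left: fold axis v@4; visible region now rows[0,16) x cols[0,4) = 16x4
Op 2 fold_up: fold axis h@8; visible region now rows[0,8) x cols[0,4) = 8x4
Op 3 fold_up: fold axis h@4; visible region now rows[0,4) x cols[0,4) = 4x4
Op 4 fold_down: fold axis h@2; visible region now rows[2,4) x cols[0,4) = 2x4
Op 5 fold_down: fold axis h@3; visible region now rows[3,4) x cols[0,4) = 1x4
Op 6 cut(0, 1): punch at orig (3,1); cuts so far [(3, 1)]; region rows[3,4) x cols[0,4) = 1x4
Op 7 cut(0, 3): punch at orig (3,3); cuts so far [(3, 1), (3, 3)]; region rows[3,4) x cols[0,4) = 1x4
Op 8 cut(0, 2): punch at orig (3,2); cuts so far [(3, 1), (3, 2), (3, 3)]; region rows[3,4) x cols[0,4) = 1x4
Unfold 1 (reflect across h@3): 6 holes -> [(2, 1), (2, 2), (2, 3), (3, 1), (3, 2), (3, 3)]
Unfold 2 (reflect across h@2): 12 holes -> [(0, 1), (0, 2), (0, 3), (1, 1), (1, 2), (1, 3), (2, 1), (2, 2), (2, 3), (3, 1), (3, 2), (3, 3)]
Unfold 3 (reflect across h@4): 24 holes -> [(0, 1), (0, 2), (0, 3), (1, 1), (1, 2), (1, 3), (2, 1), (2, 2), (2, 3), (3, 1), (3, 2), (3, 3), (4, 1), (4, 2), (4, 3), (5, 1), (5, 2), (5, 3), (6, 1), (6, 2), (6, 3), (7, 1), (7, 2), (7, 3)]
Unfold 4 (reflect across h@8): 48 holes -> [(0, 1), (0, 2), (0, 3), (1, 1), (1, 2), (1, 3), (2, 1), (2, 2), (2, 3), (3, 1), (3, 2), (3, 3), (4, 1), (4, 2), (4, 3), (5, 1), (5, 2), (5, 3), (6, 1), (6, 2), (6, 3), (7, 1), (7, 2), (7, 3), (8, 1), (8, 2), (8, 3), (9, 1), (9, 2), (9, 3), (10, 1), (10, 2), (10, 3), (11, 1), (11, 2), (11, 3), (12, 1), (12, 2), (12, 3), (13, 1), (13, 2), (13, 3), (14, 1), (14, 2), (14, 3), (15, 1), (15, 2), (15, 3)]
Unfold 5 (reflect across v@4): 96 holes -> [(0, 1), (0, 2), (0, 3), (0, 4), (0, 5), (0, 6), (1, 1), (1, 2), (1, 3), (1, 4), (1, 5), (1, 6), (2, 1), (2, 2), (2, 3), (2, 4), (2, 5), (2, 6), (3, 1), (3, 2), (3, 3), (3, 4), (3, 5), (3, 6), (4, 1), (4, 2), (4, 3), (4, 4), (4, 5), (4, 6), (5, 1), (5, 2), (5, 3), (5, 4), (5, 5), (5, 6), (6, 1), (6, 2), (6, 3), (6, 4), (6, 5), (6, 6), (7, 1), (7, 2), (7, 3), (7, 4), (7, 5), (7, 6), (8, 1), (8, 2), (8, 3), (8, 4), (8, 5), (8, 6), (9, 1), (9, 2), (9, 3), (9, 4), (9, 5), (9, 6), (10, 1), (10, 2), (10, 3), (10, 4), (10, 5), (10, 6), (11, 1), (11, 2), (11, 3), (11, 4), (11, 5), (11, 6), (12, 1), (12, 2), (12, 3), (12, 4), (12, 5), (12, 6), (13, 1), (13, 2), (13, 3), (13, 4), (13, 5), (13, 6), (14, 1), (14, 2), (14, 3), (14, 4), (14, 5), (14, 6), (15, 1), (15, 2), (15, 3), (15, 4), (15, 5), (15, 6)]

Answer: 96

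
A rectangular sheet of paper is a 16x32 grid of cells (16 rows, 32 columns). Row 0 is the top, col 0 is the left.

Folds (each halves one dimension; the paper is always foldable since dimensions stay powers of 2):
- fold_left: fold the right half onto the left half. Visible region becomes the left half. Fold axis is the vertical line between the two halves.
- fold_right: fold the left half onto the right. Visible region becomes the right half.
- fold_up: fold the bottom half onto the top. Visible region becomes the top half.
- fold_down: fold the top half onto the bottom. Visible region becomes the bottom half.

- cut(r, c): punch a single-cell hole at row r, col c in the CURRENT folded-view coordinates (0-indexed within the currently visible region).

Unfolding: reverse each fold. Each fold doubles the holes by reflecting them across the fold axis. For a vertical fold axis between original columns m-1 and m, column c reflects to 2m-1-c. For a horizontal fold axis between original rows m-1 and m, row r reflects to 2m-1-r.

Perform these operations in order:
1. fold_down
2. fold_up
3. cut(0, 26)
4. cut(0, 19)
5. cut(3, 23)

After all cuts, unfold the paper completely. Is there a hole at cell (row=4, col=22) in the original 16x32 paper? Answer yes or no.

Op 1 fold_down: fold axis h@8; visible region now rows[8,16) x cols[0,32) = 8x32
Op 2 fold_up: fold axis h@12; visible region now rows[8,12) x cols[0,32) = 4x32
Op 3 cut(0, 26): punch at orig (8,26); cuts so far [(8, 26)]; region rows[8,12) x cols[0,32) = 4x32
Op 4 cut(0, 19): punch at orig (8,19); cuts so far [(8, 19), (8, 26)]; region rows[8,12) x cols[0,32) = 4x32
Op 5 cut(3, 23): punch at orig (11,23); cuts so far [(8, 19), (8, 26), (11, 23)]; region rows[8,12) x cols[0,32) = 4x32
Unfold 1 (reflect across h@12): 6 holes -> [(8, 19), (8, 26), (11, 23), (12, 23), (15, 19), (15, 26)]
Unfold 2 (reflect across h@8): 12 holes -> [(0, 19), (0, 26), (3, 23), (4, 23), (7, 19), (7, 26), (8, 19), (8, 26), (11, 23), (12, 23), (15, 19), (15, 26)]
Holes: [(0, 19), (0, 26), (3, 23), (4, 23), (7, 19), (7, 26), (8, 19), (8, 26), (11, 23), (12, 23), (15, 19), (15, 26)]

Answer: no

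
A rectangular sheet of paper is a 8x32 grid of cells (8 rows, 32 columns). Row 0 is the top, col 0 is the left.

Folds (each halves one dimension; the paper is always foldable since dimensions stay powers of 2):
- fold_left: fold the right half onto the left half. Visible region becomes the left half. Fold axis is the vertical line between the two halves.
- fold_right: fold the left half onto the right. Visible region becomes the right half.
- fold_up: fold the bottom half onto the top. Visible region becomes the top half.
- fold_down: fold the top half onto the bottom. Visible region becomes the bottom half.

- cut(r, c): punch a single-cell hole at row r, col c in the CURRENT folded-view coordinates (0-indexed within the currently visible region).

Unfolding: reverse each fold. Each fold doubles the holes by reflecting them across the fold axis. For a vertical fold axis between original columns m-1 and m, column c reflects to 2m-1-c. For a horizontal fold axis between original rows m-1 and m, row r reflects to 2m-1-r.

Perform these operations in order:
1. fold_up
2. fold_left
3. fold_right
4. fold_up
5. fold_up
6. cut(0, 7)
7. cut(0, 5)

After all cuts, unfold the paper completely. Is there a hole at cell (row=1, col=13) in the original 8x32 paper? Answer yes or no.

Answer: yes

Derivation:
Op 1 fold_up: fold axis h@4; visible region now rows[0,4) x cols[0,32) = 4x32
Op 2 fold_left: fold axis v@16; visible region now rows[0,4) x cols[0,16) = 4x16
Op 3 fold_right: fold axis v@8; visible region now rows[0,4) x cols[8,16) = 4x8
Op 4 fold_up: fold axis h@2; visible region now rows[0,2) x cols[8,16) = 2x8
Op 5 fold_up: fold axis h@1; visible region now rows[0,1) x cols[8,16) = 1x8
Op 6 cut(0, 7): punch at orig (0,15); cuts so far [(0, 15)]; region rows[0,1) x cols[8,16) = 1x8
Op 7 cut(0, 5): punch at orig (0,13); cuts so far [(0, 13), (0, 15)]; region rows[0,1) x cols[8,16) = 1x8
Unfold 1 (reflect across h@1): 4 holes -> [(0, 13), (0, 15), (1, 13), (1, 15)]
Unfold 2 (reflect across h@2): 8 holes -> [(0, 13), (0, 15), (1, 13), (1, 15), (2, 13), (2, 15), (3, 13), (3, 15)]
Unfold 3 (reflect across v@8): 16 holes -> [(0, 0), (0, 2), (0, 13), (0, 15), (1, 0), (1, 2), (1, 13), (1, 15), (2, 0), (2, 2), (2, 13), (2, 15), (3, 0), (3, 2), (3, 13), (3, 15)]
Unfold 4 (reflect across v@16): 32 holes -> [(0, 0), (0, 2), (0, 13), (0, 15), (0, 16), (0, 18), (0, 29), (0, 31), (1, 0), (1, 2), (1, 13), (1, 15), (1, 16), (1, 18), (1, 29), (1, 31), (2, 0), (2, 2), (2, 13), (2, 15), (2, 16), (2, 18), (2, 29), (2, 31), (3, 0), (3, 2), (3, 13), (3, 15), (3, 16), (3, 18), (3, 29), (3, 31)]
Unfold 5 (reflect across h@4): 64 holes -> [(0, 0), (0, 2), (0, 13), (0, 15), (0, 16), (0, 18), (0, 29), (0, 31), (1, 0), (1, 2), (1, 13), (1, 15), (1, 16), (1, 18), (1, 29), (1, 31), (2, 0), (2, 2), (2, 13), (2, 15), (2, 16), (2, 18), (2, 29), (2, 31), (3, 0), (3, 2), (3, 13), (3, 15), (3, 16), (3, 18), (3, 29), (3, 31), (4, 0), (4, 2), (4, 13), (4, 15), (4, 16), (4, 18), (4, 29), (4, 31), (5, 0), (5, 2), (5, 13), (5, 15), (5, 16), (5, 18), (5, 29), (5, 31), (6, 0), (6, 2), (6, 13), (6, 15), (6, 16), (6, 18), (6, 29), (6, 31), (7, 0), (7, 2), (7, 13), (7, 15), (7, 16), (7, 18), (7, 29), (7, 31)]
Holes: [(0, 0), (0, 2), (0, 13), (0, 15), (0, 16), (0, 18), (0, 29), (0, 31), (1, 0), (1, 2), (1, 13), (1, 15), (1, 16), (1, 18), (1, 29), (1, 31), (2, 0), (2, 2), (2, 13), (2, 15), (2, 16), (2, 18), (2, 29), (2, 31), (3, 0), (3, 2), (3, 13), (3, 15), (3, 16), (3, 18), (3, 29), (3, 31), (4, 0), (4, 2), (4, 13), (4, 15), (4, 16), (4, 18), (4, 29), (4, 31), (5, 0), (5, 2), (5, 13), (5, 15), (5, 16), (5, 18), (5, 29), (5, 31), (6, 0), (6, 2), (6, 13), (6, 15), (6, 16), (6, 18), (6, 29), (6, 31), (7, 0), (7, 2), (7, 13), (7, 15), (7, 16), (7, 18), (7, 29), (7, 31)]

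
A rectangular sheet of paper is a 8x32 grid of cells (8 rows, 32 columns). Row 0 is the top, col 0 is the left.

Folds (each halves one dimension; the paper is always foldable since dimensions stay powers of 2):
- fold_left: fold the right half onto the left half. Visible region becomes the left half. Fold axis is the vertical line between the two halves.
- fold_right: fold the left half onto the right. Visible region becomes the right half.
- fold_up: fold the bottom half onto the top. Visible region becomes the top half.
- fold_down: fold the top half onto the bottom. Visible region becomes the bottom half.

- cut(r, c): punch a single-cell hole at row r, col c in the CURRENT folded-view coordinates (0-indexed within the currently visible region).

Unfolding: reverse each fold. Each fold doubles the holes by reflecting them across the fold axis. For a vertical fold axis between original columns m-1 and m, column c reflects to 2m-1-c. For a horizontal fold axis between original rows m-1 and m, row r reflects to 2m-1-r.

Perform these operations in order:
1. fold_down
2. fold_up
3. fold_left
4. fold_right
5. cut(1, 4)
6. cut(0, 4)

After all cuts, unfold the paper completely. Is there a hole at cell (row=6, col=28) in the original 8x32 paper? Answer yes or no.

Op 1 fold_down: fold axis h@4; visible region now rows[4,8) x cols[0,32) = 4x32
Op 2 fold_up: fold axis h@6; visible region now rows[4,6) x cols[0,32) = 2x32
Op 3 fold_left: fold axis v@16; visible region now rows[4,6) x cols[0,16) = 2x16
Op 4 fold_right: fold axis v@8; visible region now rows[4,6) x cols[8,16) = 2x8
Op 5 cut(1, 4): punch at orig (5,12); cuts so far [(5, 12)]; region rows[4,6) x cols[8,16) = 2x8
Op 6 cut(0, 4): punch at orig (4,12); cuts so far [(4, 12), (5, 12)]; region rows[4,6) x cols[8,16) = 2x8
Unfold 1 (reflect across v@8): 4 holes -> [(4, 3), (4, 12), (5, 3), (5, 12)]
Unfold 2 (reflect across v@16): 8 holes -> [(4, 3), (4, 12), (4, 19), (4, 28), (5, 3), (5, 12), (5, 19), (5, 28)]
Unfold 3 (reflect across h@6): 16 holes -> [(4, 3), (4, 12), (4, 19), (4, 28), (5, 3), (5, 12), (5, 19), (5, 28), (6, 3), (6, 12), (6, 19), (6, 28), (7, 3), (7, 12), (7, 19), (7, 28)]
Unfold 4 (reflect across h@4): 32 holes -> [(0, 3), (0, 12), (0, 19), (0, 28), (1, 3), (1, 12), (1, 19), (1, 28), (2, 3), (2, 12), (2, 19), (2, 28), (3, 3), (3, 12), (3, 19), (3, 28), (4, 3), (4, 12), (4, 19), (4, 28), (5, 3), (5, 12), (5, 19), (5, 28), (6, 3), (6, 12), (6, 19), (6, 28), (7, 3), (7, 12), (7, 19), (7, 28)]
Holes: [(0, 3), (0, 12), (0, 19), (0, 28), (1, 3), (1, 12), (1, 19), (1, 28), (2, 3), (2, 12), (2, 19), (2, 28), (3, 3), (3, 12), (3, 19), (3, 28), (4, 3), (4, 12), (4, 19), (4, 28), (5, 3), (5, 12), (5, 19), (5, 28), (6, 3), (6, 12), (6, 19), (6, 28), (7, 3), (7, 12), (7, 19), (7, 28)]

Answer: yes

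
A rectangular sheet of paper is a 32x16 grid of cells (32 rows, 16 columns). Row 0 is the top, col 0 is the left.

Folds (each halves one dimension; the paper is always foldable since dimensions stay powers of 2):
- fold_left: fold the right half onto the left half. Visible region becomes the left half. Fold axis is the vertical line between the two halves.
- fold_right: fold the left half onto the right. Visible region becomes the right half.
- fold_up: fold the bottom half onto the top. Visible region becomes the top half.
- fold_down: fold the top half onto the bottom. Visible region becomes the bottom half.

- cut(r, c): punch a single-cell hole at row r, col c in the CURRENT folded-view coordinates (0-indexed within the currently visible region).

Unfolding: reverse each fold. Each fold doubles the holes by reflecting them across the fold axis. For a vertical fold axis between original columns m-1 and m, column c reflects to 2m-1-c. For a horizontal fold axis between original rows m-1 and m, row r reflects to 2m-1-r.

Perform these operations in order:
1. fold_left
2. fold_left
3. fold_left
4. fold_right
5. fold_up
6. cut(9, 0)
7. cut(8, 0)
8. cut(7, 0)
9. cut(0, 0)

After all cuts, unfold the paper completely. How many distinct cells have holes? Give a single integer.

Answer: 128

Derivation:
Op 1 fold_left: fold axis v@8; visible region now rows[0,32) x cols[0,8) = 32x8
Op 2 fold_left: fold axis v@4; visible region now rows[0,32) x cols[0,4) = 32x4
Op 3 fold_left: fold axis v@2; visible region now rows[0,32) x cols[0,2) = 32x2
Op 4 fold_right: fold axis v@1; visible region now rows[0,32) x cols[1,2) = 32x1
Op 5 fold_up: fold axis h@16; visible region now rows[0,16) x cols[1,2) = 16x1
Op 6 cut(9, 0): punch at orig (9,1); cuts so far [(9, 1)]; region rows[0,16) x cols[1,2) = 16x1
Op 7 cut(8, 0): punch at orig (8,1); cuts so far [(8, 1), (9, 1)]; region rows[0,16) x cols[1,2) = 16x1
Op 8 cut(7, 0): punch at orig (7,1); cuts so far [(7, 1), (8, 1), (9, 1)]; region rows[0,16) x cols[1,2) = 16x1
Op 9 cut(0, 0): punch at orig (0,1); cuts so far [(0, 1), (7, 1), (8, 1), (9, 1)]; region rows[0,16) x cols[1,2) = 16x1
Unfold 1 (reflect across h@16): 8 holes -> [(0, 1), (7, 1), (8, 1), (9, 1), (22, 1), (23, 1), (24, 1), (31, 1)]
Unfold 2 (reflect across v@1): 16 holes -> [(0, 0), (0, 1), (7, 0), (7, 1), (8, 0), (8, 1), (9, 0), (9, 1), (22, 0), (22, 1), (23, 0), (23, 1), (24, 0), (24, 1), (31, 0), (31, 1)]
Unfold 3 (reflect across v@2): 32 holes -> [(0, 0), (0, 1), (0, 2), (0, 3), (7, 0), (7, 1), (7, 2), (7, 3), (8, 0), (8, 1), (8, 2), (8, 3), (9, 0), (9, 1), (9, 2), (9, 3), (22, 0), (22, 1), (22, 2), (22, 3), (23, 0), (23, 1), (23, 2), (23, 3), (24, 0), (24, 1), (24, 2), (24, 3), (31, 0), (31, 1), (31, 2), (31, 3)]
Unfold 4 (reflect across v@4): 64 holes -> [(0, 0), (0, 1), (0, 2), (0, 3), (0, 4), (0, 5), (0, 6), (0, 7), (7, 0), (7, 1), (7, 2), (7, 3), (7, 4), (7, 5), (7, 6), (7, 7), (8, 0), (8, 1), (8, 2), (8, 3), (8, 4), (8, 5), (8, 6), (8, 7), (9, 0), (9, 1), (9, 2), (9, 3), (9, 4), (9, 5), (9, 6), (9, 7), (22, 0), (22, 1), (22, 2), (22, 3), (22, 4), (22, 5), (22, 6), (22, 7), (23, 0), (23, 1), (23, 2), (23, 3), (23, 4), (23, 5), (23, 6), (23, 7), (24, 0), (24, 1), (24, 2), (24, 3), (24, 4), (24, 5), (24, 6), (24, 7), (31, 0), (31, 1), (31, 2), (31, 3), (31, 4), (31, 5), (31, 6), (31, 7)]
Unfold 5 (reflect across v@8): 128 holes -> [(0, 0), (0, 1), (0, 2), (0, 3), (0, 4), (0, 5), (0, 6), (0, 7), (0, 8), (0, 9), (0, 10), (0, 11), (0, 12), (0, 13), (0, 14), (0, 15), (7, 0), (7, 1), (7, 2), (7, 3), (7, 4), (7, 5), (7, 6), (7, 7), (7, 8), (7, 9), (7, 10), (7, 11), (7, 12), (7, 13), (7, 14), (7, 15), (8, 0), (8, 1), (8, 2), (8, 3), (8, 4), (8, 5), (8, 6), (8, 7), (8, 8), (8, 9), (8, 10), (8, 11), (8, 12), (8, 13), (8, 14), (8, 15), (9, 0), (9, 1), (9, 2), (9, 3), (9, 4), (9, 5), (9, 6), (9, 7), (9, 8), (9, 9), (9, 10), (9, 11), (9, 12), (9, 13), (9, 14), (9, 15), (22, 0), (22, 1), (22, 2), (22, 3), (22, 4), (22, 5), (22, 6), (22, 7), (22, 8), (22, 9), (22, 10), (22, 11), (22, 12), (22, 13), (22, 14), (22, 15), (23, 0), (23, 1), (23, 2), (23, 3), (23, 4), (23, 5), (23, 6), (23, 7), (23, 8), (23, 9), (23, 10), (23, 11), (23, 12), (23, 13), (23, 14), (23, 15), (24, 0), (24, 1), (24, 2), (24, 3), (24, 4), (24, 5), (24, 6), (24, 7), (24, 8), (24, 9), (24, 10), (24, 11), (24, 12), (24, 13), (24, 14), (24, 15), (31, 0), (31, 1), (31, 2), (31, 3), (31, 4), (31, 5), (31, 6), (31, 7), (31, 8), (31, 9), (31, 10), (31, 11), (31, 12), (31, 13), (31, 14), (31, 15)]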